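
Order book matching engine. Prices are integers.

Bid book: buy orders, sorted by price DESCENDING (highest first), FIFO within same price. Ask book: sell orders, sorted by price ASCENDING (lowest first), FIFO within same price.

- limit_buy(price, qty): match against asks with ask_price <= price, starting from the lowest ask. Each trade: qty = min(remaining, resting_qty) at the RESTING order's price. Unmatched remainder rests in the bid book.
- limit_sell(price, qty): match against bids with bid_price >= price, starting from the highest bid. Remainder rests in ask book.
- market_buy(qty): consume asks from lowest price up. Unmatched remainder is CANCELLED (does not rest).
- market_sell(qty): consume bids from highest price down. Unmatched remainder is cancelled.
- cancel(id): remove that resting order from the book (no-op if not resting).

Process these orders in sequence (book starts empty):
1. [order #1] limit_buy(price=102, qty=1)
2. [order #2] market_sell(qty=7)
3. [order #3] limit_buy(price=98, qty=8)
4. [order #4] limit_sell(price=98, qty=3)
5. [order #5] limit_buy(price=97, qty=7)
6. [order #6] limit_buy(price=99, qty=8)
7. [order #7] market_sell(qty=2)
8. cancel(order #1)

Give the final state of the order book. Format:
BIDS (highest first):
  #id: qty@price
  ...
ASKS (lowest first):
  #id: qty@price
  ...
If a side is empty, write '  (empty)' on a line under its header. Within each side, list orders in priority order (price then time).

Answer: BIDS (highest first):
  #6: 6@99
  #3: 5@98
  #5: 7@97
ASKS (lowest first):
  (empty)

Derivation:
After op 1 [order #1] limit_buy(price=102, qty=1): fills=none; bids=[#1:1@102] asks=[-]
After op 2 [order #2] market_sell(qty=7): fills=#1x#2:1@102; bids=[-] asks=[-]
After op 3 [order #3] limit_buy(price=98, qty=8): fills=none; bids=[#3:8@98] asks=[-]
After op 4 [order #4] limit_sell(price=98, qty=3): fills=#3x#4:3@98; bids=[#3:5@98] asks=[-]
After op 5 [order #5] limit_buy(price=97, qty=7): fills=none; bids=[#3:5@98 #5:7@97] asks=[-]
After op 6 [order #6] limit_buy(price=99, qty=8): fills=none; bids=[#6:8@99 #3:5@98 #5:7@97] asks=[-]
After op 7 [order #7] market_sell(qty=2): fills=#6x#7:2@99; bids=[#6:6@99 #3:5@98 #5:7@97] asks=[-]
After op 8 cancel(order #1): fills=none; bids=[#6:6@99 #3:5@98 #5:7@97] asks=[-]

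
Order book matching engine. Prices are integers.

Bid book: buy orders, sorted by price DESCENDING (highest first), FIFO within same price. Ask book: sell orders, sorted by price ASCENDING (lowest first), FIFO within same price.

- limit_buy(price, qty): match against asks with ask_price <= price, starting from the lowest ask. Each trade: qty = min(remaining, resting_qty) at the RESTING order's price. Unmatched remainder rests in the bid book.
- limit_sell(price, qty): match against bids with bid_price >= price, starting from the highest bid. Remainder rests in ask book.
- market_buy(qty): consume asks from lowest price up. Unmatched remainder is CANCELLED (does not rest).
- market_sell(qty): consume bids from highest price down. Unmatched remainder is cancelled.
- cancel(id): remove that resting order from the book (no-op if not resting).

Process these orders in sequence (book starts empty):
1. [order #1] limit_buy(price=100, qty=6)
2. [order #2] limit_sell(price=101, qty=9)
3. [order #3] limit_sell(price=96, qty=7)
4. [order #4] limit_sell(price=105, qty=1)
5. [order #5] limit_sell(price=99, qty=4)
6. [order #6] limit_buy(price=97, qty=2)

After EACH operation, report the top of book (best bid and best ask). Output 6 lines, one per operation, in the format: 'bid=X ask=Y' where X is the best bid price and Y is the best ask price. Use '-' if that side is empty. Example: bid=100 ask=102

Answer: bid=100 ask=-
bid=100 ask=101
bid=- ask=96
bid=- ask=96
bid=- ask=96
bid=97 ask=99

Derivation:
After op 1 [order #1] limit_buy(price=100, qty=6): fills=none; bids=[#1:6@100] asks=[-]
After op 2 [order #2] limit_sell(price=101, qty=9): fills=none; bids=[#1:6@100] asks=[#2:9@101]
After op 3 [order #3] limit_sell(price=96, qty=7): fills=#1x#3:6@100; bids=[-] asks=[#3:1@96 #2:9@101]
After op 4 [order #4] limit_sell(price=105, qty=1): fills=none; bids=[-] asks=[#3:1@96 #2:9@101 #4:1@105]
After op 5 [order #5] limit_sell(price=99, qty=4): fills=none; bids=[-] asks=[#3:1@96 #5:4@99 #2:9@101 #4:1@105]
After op 6 [order #6] limit_buy(price=97, qty=2): fills=#6x#3:1@96; bids=[#6:1@97] asks=[#5:4@99 #2:9@101 #4:1@105]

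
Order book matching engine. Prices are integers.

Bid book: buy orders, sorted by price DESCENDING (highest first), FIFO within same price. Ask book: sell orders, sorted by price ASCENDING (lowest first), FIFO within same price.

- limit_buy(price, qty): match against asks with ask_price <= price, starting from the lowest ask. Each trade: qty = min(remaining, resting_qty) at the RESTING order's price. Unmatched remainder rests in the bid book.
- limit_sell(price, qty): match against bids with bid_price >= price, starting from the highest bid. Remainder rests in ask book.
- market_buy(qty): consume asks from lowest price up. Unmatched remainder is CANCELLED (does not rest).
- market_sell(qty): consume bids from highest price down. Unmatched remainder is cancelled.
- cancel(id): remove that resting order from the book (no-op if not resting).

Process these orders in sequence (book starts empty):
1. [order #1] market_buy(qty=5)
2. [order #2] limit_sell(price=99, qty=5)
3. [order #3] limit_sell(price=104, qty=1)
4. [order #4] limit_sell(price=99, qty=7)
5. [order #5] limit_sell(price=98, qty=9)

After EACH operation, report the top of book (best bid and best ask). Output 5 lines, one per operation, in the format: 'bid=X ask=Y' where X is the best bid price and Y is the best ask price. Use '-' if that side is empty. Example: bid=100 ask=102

Answer: bid=- ask=-
bid=- ask=99
bid=- ask=99
bid=- ask=99
bid=- ask=98

Derivation:
After op 1 [order #1] market_buy(qty=5): fills=none; bids=[-] asks=[-]
After op 2 [order #2] limit_sell(price=99, qty=5): fills=none; bids=[-] asks=[#2:5@99]
After op 3 [order #3] limit_sell(price=104, qty=1): fills=none; bids=[-] asks=[#2:5@99 #3:1@104]
After op 4 [order #4] limit_sell(price=99, qty=7): fills=none; bids=[-] asks=[#2:5@99 #4:7@99 #3:1@104]
After op 5 [order #5] limit_sell(price=98, qty=9): fills=none; bids=[-] asks=[#5:9@98 #2:5@99 #4:7@99 #3:1@104]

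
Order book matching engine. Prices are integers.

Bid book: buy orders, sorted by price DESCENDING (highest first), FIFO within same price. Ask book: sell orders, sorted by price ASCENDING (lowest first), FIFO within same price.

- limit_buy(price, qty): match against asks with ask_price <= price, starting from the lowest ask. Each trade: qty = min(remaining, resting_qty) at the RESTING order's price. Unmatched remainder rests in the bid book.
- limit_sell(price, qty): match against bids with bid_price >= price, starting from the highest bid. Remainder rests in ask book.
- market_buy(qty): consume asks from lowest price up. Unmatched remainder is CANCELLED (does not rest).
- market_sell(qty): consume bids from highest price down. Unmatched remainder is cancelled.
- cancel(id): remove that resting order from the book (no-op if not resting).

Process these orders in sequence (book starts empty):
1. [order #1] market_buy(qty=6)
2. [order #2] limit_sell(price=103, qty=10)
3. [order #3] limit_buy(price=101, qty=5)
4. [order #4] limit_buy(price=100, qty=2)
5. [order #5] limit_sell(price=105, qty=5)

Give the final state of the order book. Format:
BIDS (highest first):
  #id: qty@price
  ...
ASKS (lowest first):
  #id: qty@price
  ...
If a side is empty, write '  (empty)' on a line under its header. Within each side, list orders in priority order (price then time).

After op 1 [order #1] market_buy(qty=6): fills=none; bids=[-] asks=[-]
After op 2 [order #2] limit_sell(price=103, qty=10): fills=none; bids=[-] asks=[#2:10@103]
After op 3 [order #3] limit_buy(price=101, qty=5): fills=none; bids=[#3:5@101] asks=[#2:10@103]
After op 4 [order #4] limit_buy(price=100, qty=2): fills=none; bids=[#3:5@101 #4:2@100] asks=[#2:10@103]
After op 5 [order #5] limit_sell(price=105, qty=5): fills=none; bids=[#3:5@101 #4:2@100] asks=[#2:10@103 #5:5@105]

Answer: BIDS (highest first):
  #3: 5@101
  #4: 2@100
ASKS (lowest first):
  #2: 10@103
  #5: 5@105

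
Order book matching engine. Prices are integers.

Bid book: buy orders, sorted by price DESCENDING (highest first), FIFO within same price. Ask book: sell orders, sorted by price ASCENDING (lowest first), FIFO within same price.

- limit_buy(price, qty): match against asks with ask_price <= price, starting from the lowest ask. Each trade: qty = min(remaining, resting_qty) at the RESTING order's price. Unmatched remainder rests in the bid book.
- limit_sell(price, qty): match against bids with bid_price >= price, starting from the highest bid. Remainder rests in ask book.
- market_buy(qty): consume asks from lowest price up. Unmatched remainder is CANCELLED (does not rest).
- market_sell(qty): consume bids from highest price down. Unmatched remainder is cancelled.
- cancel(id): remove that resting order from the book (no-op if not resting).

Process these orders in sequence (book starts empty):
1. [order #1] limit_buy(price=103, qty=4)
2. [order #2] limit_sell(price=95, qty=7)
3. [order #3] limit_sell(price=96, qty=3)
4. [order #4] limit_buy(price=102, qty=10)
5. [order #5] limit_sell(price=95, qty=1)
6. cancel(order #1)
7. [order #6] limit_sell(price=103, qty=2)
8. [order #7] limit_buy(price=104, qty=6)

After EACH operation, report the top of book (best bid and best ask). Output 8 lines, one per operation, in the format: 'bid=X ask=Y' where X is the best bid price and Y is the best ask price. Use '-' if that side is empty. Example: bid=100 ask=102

After op 1 [order #1] limit_buy(price=103, qty=4): fills=none; bids=[#1:4@103] asks=[-]
After op 2 [order #2] limit_sell(price=95, qty=7): fills=#1x#2:4@103; bids=[-] asks=[#2:3@95]
After op 3 [order #3] limit_sell(price=96, qty=3): fills=none; bids=[-] asks=[#2:3@95 #3:3@96]
After op 4 [order #4] limit_buy(price=102, qty=10): fills=#4x#2:3@95 #4x#3:3@96; bids=[#4:4@102] asks=[-]
After op 5 [order #5] limit_sell(price=95, qty=1): fills=#4x#5:1@102; bids=[#4:3@102] asks=[-]
After op 6 cancel(order #1): fills=none; bids=[#4:3@102] asks=[-]
After op 7 [order #6] limit_sell(price=103, qty=2): fills=none; bids=[#4:3@102] asks=[#6:2@103]
After op 8 [order #7] limit_buy(price=104, qty=6): fills=#7x#6:2@103; bids=[#7:4@104 #4:3@102] asks=[-]

Answer: bid=103 ask=-
bid=- ask=95
bid=- ask=95
bid=102 ask=-
bid=102 ask=-
bid=102 ask=-
bid=102 ask=103
bid=104 ask=-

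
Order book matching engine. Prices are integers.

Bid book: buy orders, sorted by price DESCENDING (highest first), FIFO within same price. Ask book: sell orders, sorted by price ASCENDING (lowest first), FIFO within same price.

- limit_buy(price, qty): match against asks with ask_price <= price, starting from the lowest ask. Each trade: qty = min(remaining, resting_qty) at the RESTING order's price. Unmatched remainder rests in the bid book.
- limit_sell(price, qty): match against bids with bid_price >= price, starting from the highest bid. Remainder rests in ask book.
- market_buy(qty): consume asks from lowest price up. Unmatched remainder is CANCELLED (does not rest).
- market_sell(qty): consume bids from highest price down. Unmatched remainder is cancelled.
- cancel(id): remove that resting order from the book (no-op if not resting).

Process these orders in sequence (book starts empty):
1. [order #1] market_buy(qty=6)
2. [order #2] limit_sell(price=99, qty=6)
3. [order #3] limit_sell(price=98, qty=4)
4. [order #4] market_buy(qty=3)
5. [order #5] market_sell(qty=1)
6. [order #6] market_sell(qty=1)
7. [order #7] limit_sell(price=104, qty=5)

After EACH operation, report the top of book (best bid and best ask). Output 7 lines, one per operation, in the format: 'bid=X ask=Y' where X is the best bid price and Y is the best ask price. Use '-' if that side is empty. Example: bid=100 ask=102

After op 1 [order #1] market_buy(qty=6): fills=none; bids=[-] asks=[-]
After op 2 [order #2] limit_sell(price=99, qty=6): fills=none; bids=[-] asks=[#2:6@99]
After op 3 [order #3] limit_sell(price=98, qty=4): fills=none; bids=[-] asks=[#3:4@98 #2:6@99]
After op 4 [order #4] market_buy(qty=3): fills=#4x#3:3@98; bids=[-] asks=[#3:1@98 #2:6@99]
After op 5 [order #5] market_sell(qty=1): fills=none; bids=[-] asks=[#3:1@98 #2:6@99]
After op 6 [order #6] market_sell(qty=1): fills=none; bids=[-] asks=[#3:1@98 #2:6@99]
After op 7 [order #7] limit_sell(price=104, qty=5): fills=none; bids=[-] asks=[#3:1@98 #2:6@99 #7:5@104]

Answer: bid=- ask=-
bid=- ask=99
bid=- ask=98
bid=- ask=98
bid=- ask=98
bid=- ask=98
bid=- ask=98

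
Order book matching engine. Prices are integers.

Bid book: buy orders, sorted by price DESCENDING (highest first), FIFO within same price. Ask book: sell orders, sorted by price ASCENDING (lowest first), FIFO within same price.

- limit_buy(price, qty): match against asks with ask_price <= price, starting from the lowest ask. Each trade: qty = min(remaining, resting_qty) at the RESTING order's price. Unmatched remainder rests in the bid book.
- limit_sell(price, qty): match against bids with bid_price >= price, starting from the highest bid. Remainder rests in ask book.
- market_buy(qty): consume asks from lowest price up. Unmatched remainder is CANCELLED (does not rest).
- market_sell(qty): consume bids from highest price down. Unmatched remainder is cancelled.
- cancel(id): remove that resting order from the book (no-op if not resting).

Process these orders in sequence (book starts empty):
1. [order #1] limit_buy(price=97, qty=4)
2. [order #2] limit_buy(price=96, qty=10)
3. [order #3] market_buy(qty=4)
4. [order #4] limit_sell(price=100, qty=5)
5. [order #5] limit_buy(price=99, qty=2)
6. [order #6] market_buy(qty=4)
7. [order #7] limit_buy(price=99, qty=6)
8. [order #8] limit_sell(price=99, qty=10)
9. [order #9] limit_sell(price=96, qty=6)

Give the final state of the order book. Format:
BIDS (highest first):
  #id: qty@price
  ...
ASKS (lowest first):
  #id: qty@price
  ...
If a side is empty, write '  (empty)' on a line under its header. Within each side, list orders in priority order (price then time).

Answer: BIDS (highest first):
  #2: 8@96
ASKS (lowest first):
  #8: 2@99
  #4: 1@100

Derivation:
After op 1 [order #1] limit_buy(price=97, qty=4): fills=none; bids=[#1:4@97] asks=[-]
After op 2 [order #2] limit_buy(price=96, qty=10): fills=none; bids=[#1:4@97 #2:10@96] asks=[-]
After op 3 [order #3] market_buy(qty=4): fills=none; bids=[#1:4@97 #2:10@96] asks=[-]
After op 4 [order #4] limit_sell(price=100, qty=5): fills=none; bids=[#1:4@97 #2:10@96] asks=[#4:5@100]
After op 5 [order #5] limit_buy(price=99, qty=2): fills=none; bids=[#5:2@99 #1:4@97 #2:10@96] asks=[#4:5@100]
After op 6 [order #6] market_buy(qty=4): fills=#6x#4:4@100; bids=[#5:2@99 #1:4@97 #2:10@96] asks=[#4:1@100]
After op 7 [order #7] limit_buy(price=99, qty=6): fills=none; bids=[#5:2@99 #7:6@99 #1:4@97 #2:10@96] asks=[#4:1@100]
After op 8 [order #8] limit_sell(price=99, qty=10): fills=#5x#8:2@99 #7x#8:6@99; bids=[#1:4@97 #2:10@96] asks=[#8:2@99 #4:1@100]
After op 9 [order #9] limit_sell(price=96, qty=6): fills=#1x#9:4@97 #2x#9:2@96; bids=[#2:8@96] asks=[#8:2@99 #4:1@100]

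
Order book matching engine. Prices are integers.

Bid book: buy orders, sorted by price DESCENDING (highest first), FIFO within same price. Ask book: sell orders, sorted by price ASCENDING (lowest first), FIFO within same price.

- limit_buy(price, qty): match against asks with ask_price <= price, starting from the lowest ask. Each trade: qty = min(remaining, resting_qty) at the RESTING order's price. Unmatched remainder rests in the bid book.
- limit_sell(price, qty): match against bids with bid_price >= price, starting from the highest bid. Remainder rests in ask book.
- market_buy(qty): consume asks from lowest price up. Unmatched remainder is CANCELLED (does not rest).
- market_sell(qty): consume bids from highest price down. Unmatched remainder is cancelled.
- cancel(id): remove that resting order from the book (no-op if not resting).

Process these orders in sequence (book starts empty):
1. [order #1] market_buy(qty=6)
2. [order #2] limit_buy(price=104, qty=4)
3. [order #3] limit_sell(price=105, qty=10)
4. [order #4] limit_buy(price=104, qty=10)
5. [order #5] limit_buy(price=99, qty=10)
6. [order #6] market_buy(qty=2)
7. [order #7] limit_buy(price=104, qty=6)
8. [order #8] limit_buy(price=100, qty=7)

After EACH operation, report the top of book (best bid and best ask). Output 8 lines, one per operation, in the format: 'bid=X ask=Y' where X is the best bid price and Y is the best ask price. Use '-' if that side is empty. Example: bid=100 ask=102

Answer: bid=- ask=-
bid=104 ask=-
bid=104 ask=105
bid=104 ask=105
bid=104 ask=105
bid=104 ask=105
bid=104 ask=105
bid=104 ask=105

Derivation:
After op 1 [order #1] market_buy(qty=6): fills=none; bids=[-] asks=[-]
After op 2 [order #2] limit_buy(price=104, qty=4): fills=none; bids=[#2:4@104] asks=[-]
After op 3 [order #3] limit_sell(price=105, qty=10): fills=none; bids=[#2:4@104] asks=[#3:10@105]
After op 4 [order #4] limit_buy(price=104, qty=10): fills=none; bids=[#2:4@104 #4:10@104] asks=[#3:10@105]
After op 5 [order #5] limit_buy(price=99, qty=10): fills=none; bids=[#2:4@104 #4:10@104 #5:10@99] asks=[#3:10@105]
After op 6 [order #6] market_buy(qty=2): fills=#6x#3:2@105; bids=[#2:4@104 #4:10@104 #5:10@99] asks=[#3:8@105]
After op 7 [order #7] limit_buy(price=104, qty=6): fills=none; bids=[#2:4@104 #4:10@104 #7:6@104 #5:10@99] asks=[#3:8@105]
After op 8 [order #8] limit_buy(price=100, qty=7): fills=none; bids=[#2:4@104 #4:10@104 #7:6@104 #8:7@100 #5:10@99] asks=[#3:8@105]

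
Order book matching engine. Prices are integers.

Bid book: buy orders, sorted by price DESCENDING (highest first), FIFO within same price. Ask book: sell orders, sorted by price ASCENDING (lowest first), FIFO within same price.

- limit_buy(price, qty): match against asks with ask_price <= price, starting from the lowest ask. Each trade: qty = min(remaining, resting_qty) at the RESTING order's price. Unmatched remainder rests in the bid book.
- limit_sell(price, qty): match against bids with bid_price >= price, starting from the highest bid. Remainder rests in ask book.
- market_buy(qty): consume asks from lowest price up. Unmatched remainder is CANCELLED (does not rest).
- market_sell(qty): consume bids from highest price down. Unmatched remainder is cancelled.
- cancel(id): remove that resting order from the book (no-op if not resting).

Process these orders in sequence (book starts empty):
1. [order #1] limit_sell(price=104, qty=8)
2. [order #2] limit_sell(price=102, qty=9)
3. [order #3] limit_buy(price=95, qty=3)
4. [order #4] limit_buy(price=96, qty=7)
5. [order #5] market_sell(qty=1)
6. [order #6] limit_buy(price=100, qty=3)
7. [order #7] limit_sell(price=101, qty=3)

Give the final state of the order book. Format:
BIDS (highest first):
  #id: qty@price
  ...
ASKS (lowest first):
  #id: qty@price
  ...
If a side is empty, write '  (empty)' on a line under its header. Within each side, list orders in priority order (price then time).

After op 1 [order #1] limit_sell(price=104, qty=8): fills=none; bids=[-] asks=[#1:8@104]
After op 2 [order #2] limit_sell(price=102, qty=9): fills=none; bids=[-] asks=[#2:9@102 #1:8@104]
After op 3 [order #3] limit_buy(price=95, qty=3): fills=none; bids=[#3:3@95] asks=[#2:9@102 #1:8@104]
After op 4 [order #4] limit_buy(price=96, qty=7): fills=none; bids=[#4:7@96 #3:3@95] asks=[#2:9@102 #1:8@104]
After op 5 [order #5] market_sell(qty=1): fills=#4x#5:1@96; bids=[#4:6@96 #3:3@95] asks=[#2:9@102 #1:8@104]
After op 6 [order #6] limit_buy(price=100, qty=3): fills=none; bids=[#6:3@100 #4:6@96 #3:3@95] asks=[#2:9@102 #1:8@104]
After op 7 [order #7] limit_sell(price=101, qty=3): fills=none; bids=[#6:3@100 #4:6@96 #3:3@95] asks=[#7:3@101 #2:9@102 #1:8@104]

Answer: BIDS (highest first):
  #6: 3@100
  #4: 6@96
  #3: 3@95
ASKS (lowest first):
  #7: 3@101
  #2: 9@102
  #1: 8@104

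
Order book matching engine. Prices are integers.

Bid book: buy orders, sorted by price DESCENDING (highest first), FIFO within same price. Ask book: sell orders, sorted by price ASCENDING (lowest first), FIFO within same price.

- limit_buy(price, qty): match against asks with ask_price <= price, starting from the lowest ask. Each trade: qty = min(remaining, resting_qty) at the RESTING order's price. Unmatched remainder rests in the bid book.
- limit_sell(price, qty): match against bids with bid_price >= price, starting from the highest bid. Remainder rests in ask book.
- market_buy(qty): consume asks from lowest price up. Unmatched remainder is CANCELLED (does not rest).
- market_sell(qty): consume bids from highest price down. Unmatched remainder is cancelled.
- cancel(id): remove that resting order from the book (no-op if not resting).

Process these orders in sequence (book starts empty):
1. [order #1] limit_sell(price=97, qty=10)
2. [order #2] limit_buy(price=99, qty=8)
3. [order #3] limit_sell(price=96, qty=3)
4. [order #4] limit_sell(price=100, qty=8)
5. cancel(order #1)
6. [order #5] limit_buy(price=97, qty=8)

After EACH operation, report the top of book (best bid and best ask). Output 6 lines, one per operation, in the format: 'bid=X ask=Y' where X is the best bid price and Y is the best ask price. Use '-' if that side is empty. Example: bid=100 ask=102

After op 1 [order #1] limit_sell(price=97, qty=10): fills=none; bids=[-] asks=[#1:10@97]
After op 2 [order #2] limit_buy(price=99, qty=8): fills=#2x#1:8@97; bids=[-] asks=[#1:2@97]
After op 3 [order #3] limit_sell(price=96, qty=3): fills=none; bids=[-] asks=[#3:3@96 #1:2@97]
After op 4 [order #4] limit_sell(price=100, qty=8): fills=none; bids=[-] asks=[#3:3@96 #1:2@97 #4:8@100]
After op 5 cancel(order #1): fills=none; bids=[-] asks=[#3:3@96 #4:8@100]
After op 6 [order #5] limit_buy(price=97, qty=8): fills=#5x#3:3@96; bids=[#5:5@97] asks=[#4:8@100]

Answer: bid=- ask=97
bid=- ask=97
bid=- ask=96
bid=- ask=96
bid=- ask=96
bid=97 ask=100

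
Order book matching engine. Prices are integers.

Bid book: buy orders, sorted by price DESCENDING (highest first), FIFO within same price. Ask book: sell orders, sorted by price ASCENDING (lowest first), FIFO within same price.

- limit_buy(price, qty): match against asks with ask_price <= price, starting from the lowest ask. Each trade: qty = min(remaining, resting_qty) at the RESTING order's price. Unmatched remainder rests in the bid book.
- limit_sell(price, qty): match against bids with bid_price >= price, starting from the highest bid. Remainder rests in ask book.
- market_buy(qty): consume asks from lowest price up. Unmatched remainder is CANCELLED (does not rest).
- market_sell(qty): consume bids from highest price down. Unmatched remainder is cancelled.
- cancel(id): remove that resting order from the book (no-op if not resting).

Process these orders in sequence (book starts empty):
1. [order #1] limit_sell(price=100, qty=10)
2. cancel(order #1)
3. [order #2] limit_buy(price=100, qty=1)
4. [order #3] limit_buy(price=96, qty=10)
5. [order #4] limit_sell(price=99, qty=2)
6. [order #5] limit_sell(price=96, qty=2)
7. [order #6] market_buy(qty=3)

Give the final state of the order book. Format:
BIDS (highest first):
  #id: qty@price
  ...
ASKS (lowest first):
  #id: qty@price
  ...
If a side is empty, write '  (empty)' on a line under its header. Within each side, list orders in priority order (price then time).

Answer: BIDS (highest first):
  #3: 8@96
ASKS (lowest first):
  (empty)

Derivation:
After op 1 [order #1] limit_sell(price=100, qty=10): fills=none; bids=[-] asks=[#1:10@100]
After op 2 cancel(order #1): fills=none; bids=[-] asks=[-]
After op 3 [order #2] limit_buy(price=100, qty=1): fills=none; bids=[#2:1@100] asks=[-]
After op 4 [order #3] limit_buy(price=96, qty=10): fills=none; bids=[#2:1@100 #3:10@96] asks=[-]
After op 5 [order #4] limit_sell(price=99, qty=2): fills=#2x#4:1@100; bids=[#3:10@96] asks=[#4:1@99]
After op 6 [order #5] limit_sell(price=96, qty=2): fills=#3x#5:2@96; bids=[#3:8@96] asks=[#4:1@99]
After op 7 [order #6] market_buy(qty=3): fills=#6x#4:1@99; bids=[#3:8@96] asks=[-]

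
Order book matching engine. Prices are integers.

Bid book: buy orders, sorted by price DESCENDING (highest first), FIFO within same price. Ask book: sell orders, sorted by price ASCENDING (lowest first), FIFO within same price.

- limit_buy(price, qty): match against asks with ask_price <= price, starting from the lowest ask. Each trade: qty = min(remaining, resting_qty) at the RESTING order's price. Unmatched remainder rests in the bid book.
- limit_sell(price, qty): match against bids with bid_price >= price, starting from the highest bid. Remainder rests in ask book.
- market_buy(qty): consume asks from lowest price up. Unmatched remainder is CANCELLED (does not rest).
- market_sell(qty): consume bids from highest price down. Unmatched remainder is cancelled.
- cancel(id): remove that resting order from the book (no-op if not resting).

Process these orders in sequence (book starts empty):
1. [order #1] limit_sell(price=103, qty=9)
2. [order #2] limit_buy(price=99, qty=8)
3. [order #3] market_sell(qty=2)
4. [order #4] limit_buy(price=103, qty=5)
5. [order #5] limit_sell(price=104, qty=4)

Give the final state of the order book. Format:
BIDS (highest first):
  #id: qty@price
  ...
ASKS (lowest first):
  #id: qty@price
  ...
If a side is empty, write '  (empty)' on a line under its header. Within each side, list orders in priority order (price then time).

Answer: BIDS (highest first):
  #2: 6@99
ASKS (lowest first):
  #1: 4@103
  #5: 4@104

Derivation:
After op 1 [order #1] limit_sell(price=103, qty=9): fills=none; bids=[-] asks=[#1:9@103]
After op 2 [order #2] limit_buy(price=99, qty=8): fills=none; bids=[#2:8@99] asks=[#1:9@103]
After op 3 [order #3] market_sell(qty=2): fills=#2x#3:2@99; bids=[#2:6@99] asks=[#1:9@103]
After op 4 [order #4] limit_buy(price=103, qty=5): fills=#4x#1:5@103; bids=[#2:6@99] asks=[#1:4@103]
After op 5 [order #5] limit_sell(price=104, qty=4): fills=none; bids=[#2:6@99] asks=[#1:4@103 #5:4@104]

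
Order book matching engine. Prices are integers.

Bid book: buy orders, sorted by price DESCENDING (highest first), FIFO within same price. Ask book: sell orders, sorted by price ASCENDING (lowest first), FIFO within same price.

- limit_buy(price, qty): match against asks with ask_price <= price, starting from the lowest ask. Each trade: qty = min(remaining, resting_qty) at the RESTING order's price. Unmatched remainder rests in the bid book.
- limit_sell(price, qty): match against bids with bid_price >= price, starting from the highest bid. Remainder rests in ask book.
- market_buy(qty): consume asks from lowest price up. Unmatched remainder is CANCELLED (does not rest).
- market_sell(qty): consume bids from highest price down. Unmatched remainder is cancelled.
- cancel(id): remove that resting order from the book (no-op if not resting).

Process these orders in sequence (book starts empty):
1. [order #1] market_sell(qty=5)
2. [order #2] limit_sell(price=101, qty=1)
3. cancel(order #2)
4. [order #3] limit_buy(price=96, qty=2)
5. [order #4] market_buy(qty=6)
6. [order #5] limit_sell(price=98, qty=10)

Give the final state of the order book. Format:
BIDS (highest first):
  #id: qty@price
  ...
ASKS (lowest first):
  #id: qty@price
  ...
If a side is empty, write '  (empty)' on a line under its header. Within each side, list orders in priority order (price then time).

After op 1 [order #1] market_sell(qty=5): fills=none; bids=[-] asks=[-]
After op 2 [order #2] limit_sell(price=101, qty=1): fills=none; bids=[-] asks=[#2:1@101]
After op 3 cancel(order #2): fills=none; bids=[-] asks=[-]
After op 4 [order #3] limit_buy(price=96, qty=2): fills=none; bids=[#3:2@96] asks=[-]
After op 5 [order #4] market_buy(qty=6): fills=none; bids=[#3:2@96] asks=[-]
After op 6 [order #5] limit_sell(price=98, qty=10): fills=none; bids=[#3:2@96] asks=[#5:10@98]

Answer: BIDS (highest first):
  #3: 2@96
ASKS (lowest first):
  #5: 10@98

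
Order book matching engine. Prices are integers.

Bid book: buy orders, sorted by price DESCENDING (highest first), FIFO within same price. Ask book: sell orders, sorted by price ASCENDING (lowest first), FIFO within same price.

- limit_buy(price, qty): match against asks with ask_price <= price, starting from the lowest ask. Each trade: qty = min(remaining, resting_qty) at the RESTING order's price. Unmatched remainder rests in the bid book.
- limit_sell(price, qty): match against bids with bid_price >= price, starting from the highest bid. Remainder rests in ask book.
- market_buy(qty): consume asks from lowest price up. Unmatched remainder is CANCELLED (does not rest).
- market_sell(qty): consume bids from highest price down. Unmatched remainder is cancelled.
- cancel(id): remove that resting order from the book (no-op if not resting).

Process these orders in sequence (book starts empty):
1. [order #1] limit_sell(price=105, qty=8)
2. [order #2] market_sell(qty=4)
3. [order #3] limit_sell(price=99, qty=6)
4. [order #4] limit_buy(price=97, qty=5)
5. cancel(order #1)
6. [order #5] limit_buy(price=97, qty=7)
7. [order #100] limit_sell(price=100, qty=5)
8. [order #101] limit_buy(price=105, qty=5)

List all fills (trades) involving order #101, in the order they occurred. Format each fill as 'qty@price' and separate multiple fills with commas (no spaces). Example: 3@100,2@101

After op 1 [order #1] limit_sell(price=105, qty=8): fills=none; bids=[-] asks=[#1:8@105]
After op 2 [order #2] market_sell(qty=4): fills=none; bids=[-] asks=[#1:8@105]
After op 3 [order #3] limit_sell(price=99, qty=6): fills=none; bids=[-] asks=[#3:6@99 #1:8@105]
After op 4 [order #4] limit_buy(price=97, qty=5): fills=none; bids=[#4:5@97] asks=[#3:6@99 #1:8@105]
After op 5 cancel(order #1): fills=none; bids=[#4:5@97] asks=[#3:6@99]
After op 6 [order #5] limit_buy(price=97, qty=7): fills=none; bids=[#4:5@97 #5:7@97] asks=[#3:6@99]
After op 7 [order #100] limit_sell(price=100, qty=5): fills=none; bids=[#4:5@97 #5:7@97] asks=[#3:6@99 #100:5@100]
After op 8 [order #101] limit_buy(price=105, qty=5): fills=#101x#3:5@99; bids=[#4:5@97 #5:7@97] asks=[#3:1@99 #100:5@100]

Answer: 5@99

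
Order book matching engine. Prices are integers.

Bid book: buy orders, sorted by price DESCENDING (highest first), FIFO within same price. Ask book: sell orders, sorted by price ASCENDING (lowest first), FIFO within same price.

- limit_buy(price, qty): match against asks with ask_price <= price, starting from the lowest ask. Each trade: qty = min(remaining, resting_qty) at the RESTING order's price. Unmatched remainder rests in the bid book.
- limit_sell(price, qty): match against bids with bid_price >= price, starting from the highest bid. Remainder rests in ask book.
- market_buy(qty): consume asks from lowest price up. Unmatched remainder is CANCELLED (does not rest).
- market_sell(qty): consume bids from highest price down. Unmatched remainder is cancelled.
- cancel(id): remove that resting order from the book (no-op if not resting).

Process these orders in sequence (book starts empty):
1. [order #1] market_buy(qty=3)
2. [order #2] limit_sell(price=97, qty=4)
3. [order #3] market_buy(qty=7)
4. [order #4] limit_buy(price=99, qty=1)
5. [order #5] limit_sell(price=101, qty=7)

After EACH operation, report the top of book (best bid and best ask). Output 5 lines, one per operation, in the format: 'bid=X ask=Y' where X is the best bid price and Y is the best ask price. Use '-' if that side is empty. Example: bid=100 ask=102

After op 1 [order #1] market_buy(qty=3): fills=none; bids=[-] asks=[-]
After op 2 [order #2] limit_sell(price=97, qty=4): fills=none; bids=[-] asks=[#2:4@97]
After op 3 [order #3] market_buy(qty=7): fills=#3x#2:4@97; bids=[-] asks=[-]
After op 4 [order #4] limit_buy(price=99, qty=1): fills=none; bids=[#4:1@99] asks=[-]
After op 5 [order #5] limit_sell(price=101, qty=7): fills=none; bids=[#4:1@99] asks=[#5:7@101]

Answer: bid=- ask=-
bid=- ask=97
bid=- ask=-
bid=99 ask=-
bid=99 ask=101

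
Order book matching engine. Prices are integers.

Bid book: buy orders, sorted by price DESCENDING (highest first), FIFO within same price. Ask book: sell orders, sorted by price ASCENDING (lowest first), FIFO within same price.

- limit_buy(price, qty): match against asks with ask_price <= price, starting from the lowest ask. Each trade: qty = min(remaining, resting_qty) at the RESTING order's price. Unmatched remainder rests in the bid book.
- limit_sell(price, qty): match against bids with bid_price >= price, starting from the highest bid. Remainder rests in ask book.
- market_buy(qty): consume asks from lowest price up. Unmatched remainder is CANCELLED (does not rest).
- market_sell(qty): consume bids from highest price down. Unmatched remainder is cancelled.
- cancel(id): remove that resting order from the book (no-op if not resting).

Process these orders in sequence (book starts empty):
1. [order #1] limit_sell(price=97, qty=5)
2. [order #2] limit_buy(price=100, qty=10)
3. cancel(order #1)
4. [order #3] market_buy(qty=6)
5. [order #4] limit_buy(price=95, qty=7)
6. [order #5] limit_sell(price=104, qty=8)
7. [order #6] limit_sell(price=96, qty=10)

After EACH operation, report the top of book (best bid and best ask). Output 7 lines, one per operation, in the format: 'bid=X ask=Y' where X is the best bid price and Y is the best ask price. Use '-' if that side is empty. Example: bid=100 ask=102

Answer: bid=- ask=97
bid=100 ask=-
bid=100 ask=-
bid=100 ask=-
bid=100 ask=-
bid=100 ask=104
bid=95 ask=96

Derivation:
After op 1 [order #1] limit_sell(price=97, qty=5): fills=none; bids=[-] asks=[#1:5@97]
After op 2 [order #2] limit_buy(price=100, qty=10): fills=#2x#1:5@97; bids=[#2:5@100] asks=[-]
After op 3 cancel(order #1): fills=none; bids=[#2:5@100] asks=[-]
After op 4 [order #3] market_buy(qty=6): fills=none; bids=[#2:5@100] asks=[-]
After op 5 [order #4] limit_buy(price=95, qty=7): fills=none; bids=[#2:5@100 #4:7@95] asks=[-]
After op 6 [order #5] limit_sell(price=104, qty=8): fills=none; bids=[#2:5@100 #4:7@95] asks=[#5:8@104]
After op 7 [order #6] limit_sell(price=96, qty=10): fills=#2x#6:5@100; bids=[#4:7@95] asks=[#6:5@96 #5:8@104]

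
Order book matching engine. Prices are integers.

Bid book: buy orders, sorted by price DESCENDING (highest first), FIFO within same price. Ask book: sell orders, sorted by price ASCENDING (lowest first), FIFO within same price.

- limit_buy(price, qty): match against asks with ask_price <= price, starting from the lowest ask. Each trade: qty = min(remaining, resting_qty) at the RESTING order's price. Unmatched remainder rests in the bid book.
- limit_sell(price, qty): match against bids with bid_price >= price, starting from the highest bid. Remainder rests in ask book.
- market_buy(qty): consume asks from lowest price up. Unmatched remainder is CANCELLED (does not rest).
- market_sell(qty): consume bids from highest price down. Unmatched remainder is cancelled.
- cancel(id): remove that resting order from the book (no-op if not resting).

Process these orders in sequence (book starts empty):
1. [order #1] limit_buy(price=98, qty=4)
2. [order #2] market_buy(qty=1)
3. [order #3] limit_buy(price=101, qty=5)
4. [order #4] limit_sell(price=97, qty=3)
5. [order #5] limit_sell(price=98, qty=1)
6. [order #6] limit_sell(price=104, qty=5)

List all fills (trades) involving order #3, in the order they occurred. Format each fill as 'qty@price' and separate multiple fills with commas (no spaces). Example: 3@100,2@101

Answer: 3@101,1@101

Derivation:
After op 1 [order #1] limit_buy(price=98, qty=4): fills=none; bids=[#1:4@98] asks=[-]
After op 2 [order #2] market_buy(qty=1): fills=none; bids=[#1:4@98] asks=[-]
After op 3 [order #3] limit_buy(price=101, qty=5): fills=none; bids=[#3:5@101 #1:4@98] asks=[-]
After op 4 [order #4] limit_sell(price=97, qty=3): fills=#3x#4:3@101; bids=[#3:2@101 #1:4@98] asks=[-]
After op 5 [order #5] limit_sell(price=98, qty=1): fills=#3x#5:1@101; bids=[#3:1@101 #1:4@98] asks=[-]
After op 6 [order #6] limit_sell(price=104, qty=5): fills=none; bids=[#3:1@101 #1:4@98] asks=[#6:5@104]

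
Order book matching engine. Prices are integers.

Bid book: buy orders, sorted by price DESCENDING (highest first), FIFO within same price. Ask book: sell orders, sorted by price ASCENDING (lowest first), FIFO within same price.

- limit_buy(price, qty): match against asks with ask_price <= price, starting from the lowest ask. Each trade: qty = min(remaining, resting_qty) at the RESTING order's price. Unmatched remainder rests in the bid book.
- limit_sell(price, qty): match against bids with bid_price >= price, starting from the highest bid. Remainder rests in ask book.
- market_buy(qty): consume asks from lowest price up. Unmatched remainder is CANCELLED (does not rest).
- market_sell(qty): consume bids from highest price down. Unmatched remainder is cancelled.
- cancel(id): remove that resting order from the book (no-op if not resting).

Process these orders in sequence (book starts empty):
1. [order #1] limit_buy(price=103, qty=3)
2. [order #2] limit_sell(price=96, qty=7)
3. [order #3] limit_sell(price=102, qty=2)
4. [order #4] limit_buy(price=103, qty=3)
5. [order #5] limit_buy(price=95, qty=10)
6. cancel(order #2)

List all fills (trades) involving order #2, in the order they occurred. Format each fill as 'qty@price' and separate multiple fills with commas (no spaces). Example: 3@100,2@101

Answer: 3@103,3@96

Derivation:
After op 1 [order #1] limit_buy(price=103, qty=3): fills=none; bids=[#1:3@103] asks=[-]
After op 2 [order #2] limit_sell(price=96, qty=7): fills=#1x#2:3@103; bids=[-] asks=[#2:4@96]
After op 3 [order #3] limit_sell(price=102, qty=2): fills=none; bids=[-] asks=[#2:4@96 #3:2@102]
After op 4 [order #4] limit_buy(price=103, qty=3): fills=#4x#2:3@96; bids=[-] asks=[#2:1@96 #3:2@102]
After op 5 [order #5] limit_buy(price=95, qty=10): fills=none; bids=[#5:10@95] asks=[#2:1@96 #3:2@102]
After op 6 cancel(order #2): fills=none; bids=[#5:10@95] asks=[#3:2@102]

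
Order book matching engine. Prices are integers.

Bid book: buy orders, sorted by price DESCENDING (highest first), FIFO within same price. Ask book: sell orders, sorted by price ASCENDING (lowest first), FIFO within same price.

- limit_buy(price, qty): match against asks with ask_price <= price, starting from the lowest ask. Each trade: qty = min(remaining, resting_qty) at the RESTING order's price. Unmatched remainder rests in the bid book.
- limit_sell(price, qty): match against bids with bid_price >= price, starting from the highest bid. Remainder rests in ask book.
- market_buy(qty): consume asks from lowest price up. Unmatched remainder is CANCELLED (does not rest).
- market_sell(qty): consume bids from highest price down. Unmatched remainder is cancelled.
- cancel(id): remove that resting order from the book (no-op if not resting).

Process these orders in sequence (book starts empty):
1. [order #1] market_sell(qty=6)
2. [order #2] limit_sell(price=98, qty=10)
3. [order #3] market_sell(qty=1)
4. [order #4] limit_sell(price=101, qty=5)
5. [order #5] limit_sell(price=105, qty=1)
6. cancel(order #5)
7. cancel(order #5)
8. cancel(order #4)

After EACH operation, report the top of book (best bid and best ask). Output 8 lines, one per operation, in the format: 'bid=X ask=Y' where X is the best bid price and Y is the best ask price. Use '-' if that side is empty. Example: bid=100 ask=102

After op 1 [order #1] market_sell(qty=6): fills=none; bids=[-] asks=[-]
After op 2 [order #2] limit_sell(price=98, qty=10): fills=none; bids=[-] asks=[#2:10@98]
After op 3 [order #3] market_sell(qty=1): fills=none; bids=[-] asks=[#2:10@98]
After op 4 [order #4] limit_sell(price=101, qty=5): fills=none; bids=[-] asks=[#2:10@98 #4:5@101]
After op 5 [order #5] limit_sell(price=105, qty=1): fills=none; bids=[-] asks=[#2:10@98 #4:5@101 #5:1@105]
After op 6 cancel(order #5): fills=none; bids=[-] asks=[#2:10@98 #4:5@101]
After op 7 cancel(order #5): fills=none; bids=[-] asks=[#2:10@98 #4:5@101]
After op 8 cancel(order #4): fills=none; bids=[-] asks=[#2:10@98]

Answer: bid=- ask=-
bid=- ask=98
bid=- ask=98
bid=- ask=98
bid=- ask=98
bid=- ask=98
bid=- ask=98
bid=- ask=98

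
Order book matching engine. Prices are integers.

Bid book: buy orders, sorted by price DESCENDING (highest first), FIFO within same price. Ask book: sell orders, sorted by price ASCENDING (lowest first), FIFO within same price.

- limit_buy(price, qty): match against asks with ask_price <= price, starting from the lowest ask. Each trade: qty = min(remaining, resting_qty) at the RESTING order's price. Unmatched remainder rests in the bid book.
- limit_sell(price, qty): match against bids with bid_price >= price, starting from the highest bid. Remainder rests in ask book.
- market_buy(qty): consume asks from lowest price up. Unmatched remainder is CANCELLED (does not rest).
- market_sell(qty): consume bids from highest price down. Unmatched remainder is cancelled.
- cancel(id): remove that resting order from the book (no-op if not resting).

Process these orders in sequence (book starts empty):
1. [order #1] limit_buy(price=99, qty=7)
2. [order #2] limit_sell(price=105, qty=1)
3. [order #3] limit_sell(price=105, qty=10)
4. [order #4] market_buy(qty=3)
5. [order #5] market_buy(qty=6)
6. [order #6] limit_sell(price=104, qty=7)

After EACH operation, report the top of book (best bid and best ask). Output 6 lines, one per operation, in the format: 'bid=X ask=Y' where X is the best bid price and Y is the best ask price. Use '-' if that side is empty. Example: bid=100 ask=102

After op 1 [order #1] limit_buy(price=99, qty=7): fills=none; bids=[#1:7@99] asks=[-]
After op 2 [order #2] limit_sell(price=105, qty=1): fills=none; bids=[#1:7@99] asks=[#2:1@105]
After op 3 [order #3] limit_sell(price=105, qty=10): fills=none; bids=[#1:7@99] asks=[#2:1@105 #3:10@105]
After op 4 [order #4] market_buy(qty=3): fills=#4x#2:1@105 #4x#3:2@105; bids=[#1:7@99] asks=[#3:8@105]
After op 5 [order #5] market_buy(qty=6): fills=#5x#3:6@105; bids=[#1:7@99] asks=[#3:2@105]
After op 6 [order #6] limit_sell(price=104, qty=7): fills=none; bids=[#1:7@99] asks=[#6:7@104 #3:2@105]

Answer: bid=99 ask=-
bid=99 ask=105
bid=99 ask=105
bid=99 ask=105
bid=99 ask=105
bid=99 ask=104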